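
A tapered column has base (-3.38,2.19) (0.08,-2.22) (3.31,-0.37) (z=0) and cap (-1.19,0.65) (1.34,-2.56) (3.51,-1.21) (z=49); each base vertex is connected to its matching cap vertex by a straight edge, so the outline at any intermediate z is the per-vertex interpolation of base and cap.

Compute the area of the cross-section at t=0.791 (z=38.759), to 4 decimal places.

Cross-section at t=0.791: each vertex is (1-t)·p0[i] + t·p1[i].
  v1: (1-0.791)·(-3.38,2.19) + 0.791·(-1.19,0.65) = (-1.6477,0.9719)
  v2: (1-0.791)·(0.08,-2.22) + 0.791·(1.34,-2.56) = (1.0767,-2.4889)
  v3: (1-0.791)·(3.31,-0.37) + 0.791·(3.51,-1.21) = (3.4682,-1.0344)
Shoelace sum Σ(x_i·y_{i+1} − x_{i+1}·y_i):
  i=1: -1.6477·-2.4889 − 1.0767·0.9719 = +3.0547 (running +3.0547)
  i=2: 1.0767·-1.0344 − 3.4682·-2.4889 = +7.5184 (running +10.5731)
  i=3: 3.4682·0.9719 − -1.6477·-1.0344 = +1.6661 (running +12.2392)
Area = |Σ|/2 = |12.2392|/2 = 6.1196

Area at t=0.791: 6.1196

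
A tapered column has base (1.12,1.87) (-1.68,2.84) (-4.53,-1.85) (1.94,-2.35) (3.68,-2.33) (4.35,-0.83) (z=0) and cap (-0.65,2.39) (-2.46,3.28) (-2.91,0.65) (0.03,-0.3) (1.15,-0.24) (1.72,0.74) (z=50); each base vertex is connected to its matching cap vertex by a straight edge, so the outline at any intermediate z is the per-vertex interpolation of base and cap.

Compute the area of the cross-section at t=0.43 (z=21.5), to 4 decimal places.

Cross-section at t=0.43: each vertex is (1-t)·p0[i] + t·p1[i].
  v1: (1-0.43)·(1.12,1.87) + 0.43·(-0.65,2.39) = (0.3589,2.0936)
  v2: (1-0.43)·(-1.68,2.84) + 0.43·(-2.46,3.28) = (-2.0154,3.0292)
  v3: (1-0.43)·(-4.53,-1.85) + 0.43·(-2.91,0.65) = (-3.8334,-0.7750)
  v4: (1-0.43)·(1.94,-2.35) + 0.43·(0.03,-0.3) = (1.1187,-1.4685)
  v5: (1-0.43)·(3.68,-2.33) + 0.43·(1.15,-0.24) = (2.5921,-1.4313)
  v6: (1-0.43)·(4.35,-0.83) + 0.43·(1.72,0.74) = (3.2191,-0.1549)
Shoelace sum Σ(x_i·y_{i+1} − x_{i+1}·y_i):
  i=1: 0.3589·3.0292 − -2.0154·2.0936 = +5.3066 (running +5.3066)
  i=2: -2.0154·-0.7750 − -3.8334·3.0292 = +13.1741 (running +18.4807)
  i=3: -3.8334·-1.4685 − 1.1187·-0.7750 = +6.4963 (running +24.9770)
  i=4: 1.1187·-1.4313 − 2.5921·-1.4685 = +2.2053 (running +27.1823)
  i=5: 2.5921·-0.1549 − 3.2191·-1.4313 = +4.2060 (running +31.3883)
  i=6: 3.2191·2.0936 − 0.3589·-0.1549 = +6.7951 (running +38.1834)
Area = |Σ|/2 = |38.1834|/2 = 19.0917

Area at t=0.43: 19.0917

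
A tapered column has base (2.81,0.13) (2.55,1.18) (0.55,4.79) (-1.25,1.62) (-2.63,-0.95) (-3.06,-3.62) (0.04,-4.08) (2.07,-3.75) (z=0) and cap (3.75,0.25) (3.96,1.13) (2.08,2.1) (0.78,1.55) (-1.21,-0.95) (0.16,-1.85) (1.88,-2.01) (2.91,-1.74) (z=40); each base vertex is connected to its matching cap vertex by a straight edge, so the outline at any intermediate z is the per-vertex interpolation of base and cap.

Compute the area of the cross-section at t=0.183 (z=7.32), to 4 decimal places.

Cross-section at t=0.183: each vertex is (1-t)·p0[i] + t·p1[i].
  v1: (1-0.183)·(2.81,0.13) + 0.183·(3.75,0.25) = (2.9820,0.1520)
  v2: (1-0.183)·(2.55,1.18) + 0.183·(3.96,1.13) = (2.8080,1.1708)
  v3: (1-0.183)·(0.55,4.79) + 0.183·(2.08,2.1) = (0.8300,4.2977)
  v4: (1-0.183)·(-1.25,1.62) + 0.183·(0.78,1.55) = (-0.8785,1.6072)
  v5: (1-0.183)·(-2.63,-0.95) + 0.183·(-1.21,-0.95) = (-2.3701,-0.9500)
  v6: (1-0.183)·(-3.06,-3.62) + 0.183·(0.16,-1.85) = (-2.4707,-3.2961)
  v7: (1-0.183)·(0.04,-4.08) + 0.183·(1.88,-2.01) = (0.3767,-3.7012)
  v8: (1-0.183)·(2.07,-3.75) + 0.183·(2.91,-1.74) = (2.2237,-3.3822)
Shoelace sum Σ(x_i·y_{i+1} − x_{i+1}·y_i):
  i=1: 2.9820·1.1708 − 2.8080·0.1520 = +3.0648 (running +3.0648)
  i=2: 2.8080·4.2977 − 0.8300·1.1708 = +11.0964 (running +14.1612)
  i=3: 0.8300·1.6072 − -0.8785·4.2977 = +5.1096 (running +19.2707)
  i=4: -0.8785·-0.9500 − -2.3701·1.6072 = +4.6438 (running +23.9146)
  i=5: -2.3701·-3.2961 − -2.4707·-0.9500 = +5.4650 (running +29.3795)
  i=6: -2.4707·-3.7012 − 0.3767·-3.2961 = +10.3864 (running +39.7659)
  i=7: 0.3767·-3.3822 − 2.2237·-3.7012 = +6.9563 (running +46.7222)
  i=8: 2.2237·0.1520 − 2.9820·-3.3822 = +10.4236 (running +57.1458)
Area = |Σ|/2 = |57.1458|/2 = 28.5729

Area at t=0.183: 28.5729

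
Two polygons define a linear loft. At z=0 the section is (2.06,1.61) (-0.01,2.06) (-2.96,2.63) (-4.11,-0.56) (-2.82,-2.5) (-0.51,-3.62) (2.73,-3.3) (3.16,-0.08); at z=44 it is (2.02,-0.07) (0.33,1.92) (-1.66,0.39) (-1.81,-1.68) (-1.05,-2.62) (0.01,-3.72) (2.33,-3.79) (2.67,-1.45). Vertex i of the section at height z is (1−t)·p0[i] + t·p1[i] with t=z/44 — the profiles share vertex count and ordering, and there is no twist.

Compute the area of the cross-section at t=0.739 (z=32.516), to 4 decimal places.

Area at t=0.739: 21.4219

Cross-section at t=0.739: each vertex is (1-t)·p0[i] + t·p1[i].
  v1: (1-0.739)·(2.06,1.61) + 0.739·(2.02,-0.07) = (2.0304,0.3685)
  v2: (1-0.739)·(-0.01,2.06) + 0.739·(0.33,1.92) = (0.2413,1.9565)
  v3: (1-0.739)·(-2.96,2.63) + 0.739·(-1.66,0.39) = (-1.9993,0.9746)
  v4: (1-0.739)·(-4.11,-0.56) + 0.739·(-1.81,-1.68) = (-2.4103,-1.3877)
  v5: (1-0.739)·(-2.82,-2.5) + 0.739·(-1.05,-2.62) = (-1.5120,-2.5887)
  v6: (1-0.739)·(-0.51,-3.62) + 0.739·(0.01,-3.72) = (-0.1257,-3.6939)
  v7: (1-0.739)·(2.73,-3.3) + 0.739·(2.33,-3.79) = (2.4344,-3.6621)
  v8: (1-0.739)·(3.16,-0.08) + 0.739·(2.67,-1.45) = (2.7979,-1.0924)
Shoelace sum Σ(x_i·y_{i+1} − x_{i+1}·y_i):
  i=1: 2.0304·1.9565 − 0.2413·0.3685 = +3.8837 (running +3.8837)
  i=2: 0.2413·0.9746 − -1.9993·1.9565 = +4.1469 (running +8.0306)
  i=3: -1.9993·-1.3877 − -2.4103·0.9746 = +5.1236 (running +13.1542)
  i=4: -2.4103·-2.5887 − -1.5120·-1.3877 = +4.1414 (running +17.2955)
  i=5: -1.5120·-3.6939 − -0.1257·-2.5887 = +5.2596 (running +22.5551)
  i=6: -0.1257·-3.6621 − 2.4344·-3.6939 = +9.4528 (running +32.0080)
  i=7: 2.4344·-1.0924 − 2.7979·-3.6621 = +7.5868 (running +39.5947)
  i=8: 2.7979·0.3685 − 2.0304·-1.0924 = +3.2491 (running +42.8438)
Area = |Σ|/2 = |42.8438|/2 = 21.4219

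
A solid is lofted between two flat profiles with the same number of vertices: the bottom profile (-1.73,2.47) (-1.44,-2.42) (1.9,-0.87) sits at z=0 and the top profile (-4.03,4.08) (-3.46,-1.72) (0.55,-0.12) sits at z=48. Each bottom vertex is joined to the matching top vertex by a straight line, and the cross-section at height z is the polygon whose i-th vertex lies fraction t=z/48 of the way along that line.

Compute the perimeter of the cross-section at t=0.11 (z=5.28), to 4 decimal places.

Cross-section at t=0.11: each vertex is (1-t)·p0[i] + t·p1[i].
  v1: (1-0.11)·(-1.73,2.47) + 0.11·(-4.03,4.08) = (-1.9830,2.6471)
  v2: (1-0.11)·(-1.44,-2.42) + 0.11·(-3.46,-1.72) = (-1.6622,-2.3430)
  v3: (1-0.11)·(1.9,-0.87) + 0.11·(0.55,-0.12) = (1.7515,-0.7875)
Perimeter = Σ |v_{i+1} − v_i|:
  edge 1→2: √(0.3208² + -4.9901²) = 5.0004 (running 5.0004)
  edge 2→3: √(3.4137² + 1.5555²) = 3.7514 (running 8.7518)
  edge 3→1: √(-3.7345² + 3.4346²) = 5.0738 (running 13.8255)
Perimeter = 13.8255

Perimeter at t=0.11: 13.8255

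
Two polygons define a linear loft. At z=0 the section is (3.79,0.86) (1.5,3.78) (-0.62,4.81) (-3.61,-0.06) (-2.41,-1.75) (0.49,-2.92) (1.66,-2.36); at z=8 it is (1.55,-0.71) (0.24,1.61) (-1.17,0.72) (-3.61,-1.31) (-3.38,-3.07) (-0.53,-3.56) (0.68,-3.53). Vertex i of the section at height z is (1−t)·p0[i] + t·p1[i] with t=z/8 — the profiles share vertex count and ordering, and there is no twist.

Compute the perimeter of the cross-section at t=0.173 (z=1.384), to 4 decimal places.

Perimeter at t=0.173: 20.9097

Cross-section at t=0.173: each vertex is (1-t)·p0[i] + t·p1[i].
  v1: (1-0.173)·(3.79,0.86) + 0.173·(1.55,-0.71) = (3.4025,0.5884)
  v2: (1-0.173)·(1.5,3.78) + 0.173·(0.24,1.61) = (1.2820,3.4046)
  v3: (1-0.173)·(-0.62,4.81) + 0.173·(-1.17,0.72) = (-0.7151,4.1024)
  v4: (1-0.173)·(-3.61,-0.06) + 0.173·(-3.61,-1.31) = (-3.6100,-0.2762)
  v5: (1-0.173)·(-2.41,-1.75) + 0.173·(-3.38,-3.07) = (-2.5778,-1.9784)
  v6: (1-0.173)·(0.49,-2.92) + 0.173·(-0.53,-3.56) = (0.3135,-3.0307)
  v7: (1-0.173)·(1.66,-2.36) + 0.173·(0.68,-3.53) = (1.4905,-2.5624)
Perimeter = Σ |v_{i+1} − v_i|:
  edge 1→2: √(-2.1205² + 2.8162²) = 3.5252 (running 3.5252)
  edge 2→3: √(-1.9972² + 0.6978²) = 2.1156 (running 5.6408)
  edge 3→4: √(-2.8948² + -4.3787²) = 5.2491 (running 10.8899)
  edge 4→5: √(1.0322² + -1.7021²) = 1.9906 (running 12.8805)
  edge 5→6: √(2.8914² + -1.0524²) = 3.0769 (running 15.9574)
  edge 6→7: √(1.1769² + 0.4683²) = 1.2667 (running 17.2241)
  edge 7→1: √(1.9120² + 3.1508²) = 3.6856 (running 20.9097)
Perimeter = 20.9097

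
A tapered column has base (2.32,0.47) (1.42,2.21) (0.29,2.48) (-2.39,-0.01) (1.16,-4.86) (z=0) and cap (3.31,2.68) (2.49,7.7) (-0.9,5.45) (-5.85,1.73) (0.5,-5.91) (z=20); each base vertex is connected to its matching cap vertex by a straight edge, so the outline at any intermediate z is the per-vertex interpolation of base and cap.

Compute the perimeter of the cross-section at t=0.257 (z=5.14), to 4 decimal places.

Perimeter at t=0.257: 22.1683

Cross-section at t=0.257: each vertex is (1-t)·p0[i] + t·p1[i].
  v1: (1-0.257)·(2.32,0.47) + 0.257·(3.31,2.68) = (2.5744,1.0380)
  v2: (1-0.257)·(1.42,2.21) + 0.257·(2.49,7.7) = (1.6950,3.6209)
  v3: (1-0.257)·(0.29,2.48) + 0.257·(-0.9,5.45) = (-0.0158,3.2433)
  v4: (1-0.257)·(-2.39,-0.01) + 0.257·(-5.85,1.73) = (-3.2792,0.4372)
  v5: (1-0.257)·(1.16,-4.86) + 0.257·(0.5,-5.91) = (0.9904,-5.1299)
Perimeter = Σ |v_{i+1} − v_i|:
  edge 1→2: √(-0.8794² + 2.5830²) = 2.7286 (running 2.7286)
  edge 2→3: √(-1.7108² + -0.3776²) = 1.7520 (running 4.4806)
  edge 3→4: √(-3.2634² + -2.8061²) = 4.3039 (running 8.7845)
  edge 4→5: √(4.2696² + -5.5670²) = 7.0158 (running 15.8003)
  edge 5→1: √(1.5840² + 6.1678²) = 6.3680 (running 22.1683)
Perimeter = 22.1683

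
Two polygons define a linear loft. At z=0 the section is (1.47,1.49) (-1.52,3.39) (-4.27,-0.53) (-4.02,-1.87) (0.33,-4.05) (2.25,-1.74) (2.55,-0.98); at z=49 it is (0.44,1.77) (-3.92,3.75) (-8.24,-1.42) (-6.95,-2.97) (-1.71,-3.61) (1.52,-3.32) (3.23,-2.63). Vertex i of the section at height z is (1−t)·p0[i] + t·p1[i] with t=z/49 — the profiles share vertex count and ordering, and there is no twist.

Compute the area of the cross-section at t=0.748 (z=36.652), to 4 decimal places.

Cross-section at t=0.748: each vertex is (1-t)·p0[i] + t·p1[i].
  v1: (1-0.748)·(1.47,1.49) + 0.748·(0.44,1.77) = (0.6996,1.6994)
  v2: (1-0.748)·(-1.52,3.39) + 0.748·(-3.92,3.75) = (-3.3152,3.6593)
  v3: (1-0.748)·(-4.27,-0.53) + 0.748·(-8.24,-1.42) = (-7.2396,-1.1957)
  v4: (1-0.748)·(-4.02,-1.87) + 0.748·(-6.95,-2.97) = (-6.2116,-2.6928)
  v5: (1-0.748)·(0.33,-4.05) + 0.748·(-1.71,-3.61) = (-1.1959,-3.7209)
  v6: (1-0.748)·(2.25,-1.74) + 0.748·(1.52,-3.32) = (1.7040,-2.9218)
  v7: (1-0.748)·(2.55,-0.98) + 0.748·(3.23,-2.63) = (3.0586,-2.2142)
Shoelace sum Σ(x_i·y_{i+1} − x_{i+1}·y_i):
  i=1: 0.6996·3.6593 − -3.3152·1.6994 = +8.1939 (running +8.1939)
  i=2: -3.3152·-1.1957 − -7.2396·3.6593 = +30.4556 (running +38.6495)
  i=3: -7.2396·-2.6928 − -6.2116·-1.1957 = +12.0673 (running +50.7168)
  i=4: -6.2116·-3.7209 − -1.1959·-2.6928 = +19.8924 (running +70.6092)
  i=5: -1.1959·-2.9218 − 1.7040·-3.7209 = +9.8345 (running +80.4437)
  i=6: 1.7040·-2.2142 − 3.0586·-2.9218 = +5.1639 (running +85.6077)
  i=7: 3.0586·1.6994 − 0.6996·-2.2142 = +6.7469 (running +92.3546)
Area = |Σ|/2 = |92.3546|/2 = 46.1773

Area at t=0.748: 46.1773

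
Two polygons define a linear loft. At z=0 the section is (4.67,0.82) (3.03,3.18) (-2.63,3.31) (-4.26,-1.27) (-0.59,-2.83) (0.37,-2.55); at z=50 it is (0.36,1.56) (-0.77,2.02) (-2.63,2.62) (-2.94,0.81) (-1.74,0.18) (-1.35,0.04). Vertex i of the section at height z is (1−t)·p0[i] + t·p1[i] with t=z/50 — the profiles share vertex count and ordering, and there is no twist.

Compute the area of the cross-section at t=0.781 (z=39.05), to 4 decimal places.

Area at t=0.781: 9.3834

Cross-section at t=0.781: each vertex is (1-t)·p0[i] + t·p1[i].
  v1: (1-0.781)·(4.67,0.82) + 0.781·(0.36,1.56) = (1.3039,1.3979)
  v2: (1-0.781)·(3.03,3.18) + 0.781·(-0.77,2.02) = (0.0622,2.2740)
  v3: (1-0.781)·(-2.63,3.31) + 0.781·(-2.63,2.62) = (-2.6300,2.7711)
  v4: (1-0.781)·(-4.26,-1.27) + 0.781·(-2.94,0.81) = (-3.2291,0.3545)
  v5: (1-0.781)·(-0.59,-2.83) + 0.781·(-1.74,0.18) = (-1.4882,-0.4792)
  v6: (1-0.781)·(0.37,-2.55) + 0.781·(-1.35,0.04) = (-0.9733,-0.5272)
Shoelace sum Σ(x_i·y_{i+1} − x_{i+1}·y_i):
  i=1: 1.3039·2.2740 − 0.0622·1.3979 = +2.8781 (running +2.8781)
  i=2: 0.0622·2.7711 − -2.6300·2.2740 = +6.1531 (running +9.0312)
  i=3: -2.6300·0.3545 − -3.2291·2.7711 = +8.0159 (running +17.0471)
  i=4: -3.2291·-0.4792 − -1.4882·0.3545 = +2.0749 (running +19.1220)
  i=5: -1.4882·-0.5272 − -0.9733·-0.4792 = +0.3182 (running +19.4401)
  i=6: -0.9733·1.3979 − 1.3039·-0.5272 = -0.6732 (running +18.7669)
Area = |Σ|/2 = |18.7669|/2 = 9.3834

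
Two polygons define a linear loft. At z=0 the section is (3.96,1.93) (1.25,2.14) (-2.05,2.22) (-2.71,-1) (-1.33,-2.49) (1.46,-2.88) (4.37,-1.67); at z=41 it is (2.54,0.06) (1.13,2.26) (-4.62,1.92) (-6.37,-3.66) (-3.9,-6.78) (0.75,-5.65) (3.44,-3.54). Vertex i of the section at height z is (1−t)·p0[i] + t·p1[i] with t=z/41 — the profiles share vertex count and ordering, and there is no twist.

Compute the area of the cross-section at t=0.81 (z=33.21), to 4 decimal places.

Area at t=0.81: 56.7951

Cross-section at t=0.81: each vertex is (1-t)·p0[i] + t·p1[i].
  v1: (1-0.81)·(3.96,1.93) + 0.81·(2.54,0.06) = (2.8098,0.4153)
  v2: (1-0.81)·(1.25,2.14) + 0.81·(1.13,2.26) = (1.1528,2.2372)
  v3: (1-0.81)·(-2.05,2.22) + 0.81·(-4.62,1.92) = (-4.1317,1.9770)
  v4: (1-0.81)·(-2.71,-1) + 0.81·(-6.37,-3.66) = (-5.6746,-3.1546)
  v5: (1-0.81)·(-1.33,-2.49) + 0.81·(-3.9,-6.78) = (-3.4117,-5.9649)
  v6: (1-0.81)·(1.46,-2.88) + 0.81·(0.75,-5.65) = (0.8849,-5.1237)
  v7: (1-0.81)·(4.37,-1.67) + 0.81·(3.44,-3.54) = (3.6167,-3.1847)
Shoelace sum Σ(x_i·y_{i+1} − x_{i+1}·y_i):
  i=1: 2.8098·2.2372 − 1.1528·0.4153 = +5.8073 (running +5.8073)
  i=2: 1.1528·1.9770 − -4.1317·2.2372 = +11.5225 (running +17.3299)
  i=3: -4.1317·-3.1546 − -5.6746·1.9770 = +24.2525 (running +41.5824)
  i=4: -5.6746·-5.9649 − -3.4117·-3.1546 = +23.0859 (running +64.6683)
  i=5: -3.4117·-5.1237 − 0.8849·-5.9649 = +22.7589 (running +87.4271)
  i=6: 0.8849·-3.1847 − 3.6167·-5.1237 = +15.7127 (running +103.1399)
  i=7: 3.6167·0.4153 − 2.8098·-3.1847 = +10.4504 (running +113.5903)
Area = |Σ|/2 = |113.5903|/2 = 56.7951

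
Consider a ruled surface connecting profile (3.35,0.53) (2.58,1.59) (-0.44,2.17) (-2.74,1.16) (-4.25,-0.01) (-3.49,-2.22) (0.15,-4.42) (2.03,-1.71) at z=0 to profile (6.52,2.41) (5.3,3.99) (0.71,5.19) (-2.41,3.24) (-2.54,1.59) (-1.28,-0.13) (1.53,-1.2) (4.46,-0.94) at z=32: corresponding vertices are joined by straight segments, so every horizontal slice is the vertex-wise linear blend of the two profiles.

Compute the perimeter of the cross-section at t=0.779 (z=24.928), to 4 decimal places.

Cross-section at t=0.779: each vertex is (1-t)·p0[i] + t·p1[i].
  v1: (1-0.779)·(3.35,0.53) + 0.779·(6.52,2.41) = (5.8194,1.9945)
  v2: (1-0.779)·(2.58,1.59) + 0.779·(5.3,3.99) = (4.6989,3.4596)
  v3: (1-0.779)·(-0.44,2.17) + 0.779·(0.71,5.19) = (0.4558,4.5226)
  v4: (1-0.779)·(-2.74,1.16) + 0.779·(-2.41,3.24) = (-2.4829,2.7803)
  v5: (1-0.779)·(-4.25,-0.01) + 0.779·(-2.54,1.59) = (-2.9179,1.2364)
  v6: (1-0.779)·(-3.49,-2.22) + 0.779·(-1.28,-0.13) = (-1.7684,-0.5919)
  v7: (1-0.779)·(0.15,-4.42) + 0.779·(1.53,-1.2) = (1.2250,-1.9116)
  v8: (1-0.779)·(2.03,-1.71) + 0.779·(4.46,-0.94) = (3.9230,-1.1102)
Perimeter = Σ |v_{i+1} − v_i|:
  edge 1→2: √(-1.1206² + 1.4651²) = 1.8445 (running 1.8445)
  edge 2→3: √(-4.2430² + 1.0630²) = 4.3742 (running 6.2186)
  edge 3→4: √(-2.9388² + -1.7423²) = 3.4164 (running 9.6350)
  edge 4→5: √(-0.4350² + -1.5439²) = 1.6040 (running 11.2391)
  edge 5→6: √(1.1495² + -1.8283²) = 2.1596 (running 13.3987)
  edge 6→7: √(2.9934² + -1.3197²) = 3.2714 (running 16.6701)
  edge 7→8: √(2.6980² + 0.8014²) = 2.8145 (running 19.4846)
  edge 8→1: √(1.8965² + 3.1047²) = 3.6381 (running 23.1227)
Perimeter = 23.1227

Perimeter at t=0.779: 23.1227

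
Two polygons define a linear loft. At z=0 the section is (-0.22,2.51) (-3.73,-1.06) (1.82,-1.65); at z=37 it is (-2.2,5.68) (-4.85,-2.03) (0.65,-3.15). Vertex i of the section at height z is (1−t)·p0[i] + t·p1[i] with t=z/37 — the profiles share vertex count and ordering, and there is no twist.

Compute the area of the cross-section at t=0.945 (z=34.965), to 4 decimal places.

Cross-section at t=0.945: each vertex is (1-t)·p0[i] + t·p1[i].
  v1: (1-0.945)·(-0.22,2.51) + 0.945·(-2.2,5.68) = (-2.0911,5.5056)
  v2: (1-0.945)·(-3.73,-1.06) + 0.945·(-4.85,-2.03) = (-4.7884,-1.9766)
  v3: (1-0.945)·(1.82,-1.65) + 0.945·(0.65,-3.15) = (0.7144,-3.0675)
Shoelace sum Σ(x_i·y_{i+1} − x_{i+1}·y_i):
  i=1: -2.0911·-1.9766 − -4.7884·5.5056 = +30.4966 (running +30.4966)
  i=2: -4.7884·-3.0675 − 0.7144·-1.9766 = +16.1004 (running +46.5971)
  i=3: 0.7144·5.5056 − -2.0911·-3.0675 = -2.4815 (running +44.1156)
Area = |Σ|/2 = |44.1156|/2 = 22.0578

Area at t=0.945: 22.0578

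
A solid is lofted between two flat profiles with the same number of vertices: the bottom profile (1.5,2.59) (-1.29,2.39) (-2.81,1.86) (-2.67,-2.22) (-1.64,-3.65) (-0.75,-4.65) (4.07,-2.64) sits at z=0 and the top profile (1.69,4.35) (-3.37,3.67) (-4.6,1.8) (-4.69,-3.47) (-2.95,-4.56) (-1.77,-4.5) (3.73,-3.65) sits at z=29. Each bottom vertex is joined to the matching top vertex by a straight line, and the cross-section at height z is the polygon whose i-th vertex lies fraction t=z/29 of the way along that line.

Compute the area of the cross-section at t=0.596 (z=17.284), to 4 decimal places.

Cross-section at t=0.596: each vertex is (1-t)·p0[i] + t·p1[i].
  v1: (1-0.596)·(1.5,2.59) + 0.596·(1.69,4.35) = (1.6132,3.6390)
  v2: (1-0.596)·(-1.29,2.39) + 0.596·(-3.37,3.67) = (-2.5297,3.1529)
  v3: (1-0.596)·(-2.81,1.86) + 0.596·(-4.6,1.8) = (-3.8768,1.8242)
  v4: (1-0.596)·(-2.67,-2.22) + 0.596·(-4.69,-3.47) = (-3.8739,-2.9650)
  v5: (1-0.596)·(-1.64,-3.65) + 0.596·(-2.95,-4.56) = (-2.4208,-4.1924)
  v6: (1-0.596)·(-0.75,-4.65) + 0.596·(-1.77,-4.5) = (-1.3579,-4.5606)
  v7: (1-0.596)·(4.07,-2.64) + 0.596·(3.73,-3.65) = (3.8674,-3.2420)
Shoelace sum Σ(x_i·y_{i+1} − x_{i+1}·y_i):
  i=1: 1.6132·3.1529 − -2.5297·3.6390 = +14.2918 (running +14.2918)
  i=2: -2.5297·1.8242 − -3.8768·3.1529 = +7.6085 (running +21.9002)
  i=3: -3.8768·-2.9650 − -3.8739·1.8242 = +18.5618 (running +40.4620)
  i=4: -3.8739·-4.1924 − -2.4208·-2.9650 = +9.0633 (running +49.5253)
  i=5: -2.4208·-4.5606 − -1.3579·-4.1924 = +5.3472 (running +54.8726)
  i=6: -1.3579·-3.2420 − 3.8674·-4.5606 = +22.0398 (running +76.9124)
  i=7: 3.8674·3.6390 − 1.6132·-3.2420 = +19.3032 (running +96.2156)
Area = |Σ|/2 = |96.2156|/2 = 48.1078

Area at t=0.596: 48.1078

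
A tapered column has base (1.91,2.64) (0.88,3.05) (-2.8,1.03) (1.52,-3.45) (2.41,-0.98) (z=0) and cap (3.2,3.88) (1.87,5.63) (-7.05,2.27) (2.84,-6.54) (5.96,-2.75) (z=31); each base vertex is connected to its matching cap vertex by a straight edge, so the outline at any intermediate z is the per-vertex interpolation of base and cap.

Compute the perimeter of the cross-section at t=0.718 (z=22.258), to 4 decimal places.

Cross-section at t=0.718: each vertex is (1-t)·p0[i] + t·p1[i].
  v1: (1-0.718)·(1.91,2.64) + 0.718·(3.2,3.88) = (2.8362,3.5303)
  v2: (1-0.718)·(0.88,3.05) + 0.718·(1.87,5.63) = (1.5908,4.9024)
  v3: (1-0.718)·(-2.8,1.03) + 0.718·(-7.05,2.27) = (-5.8515,1.9203)
  v4: (1-0.718)·(1.52,-3.45) + 0.718·(2.84,-6.54) = (2.4678,-5.6686)
  v5: (1-0.718)·(2.41,-0.98) + 0.718·(5.96,-2.75) = (4.9589,-2.2509)
Perimeter = Σ |v_{i+1} − v_i|:
  edge 1→2: √(-1.2454² + 1.3721²) = 1.8530 (running 1.8530)
  edge 2→3: √(-7.4423² + -2.9821²) = 8.0176 (running 9.8706)
  edge 3→4: √(8.3193² + -7.5889²) = 11.2606 (running 21.1312)
  edge 4→5: √(2.4911² + 3.4178²) = 4.2293 (running 25.3605)
  edge 5→1: √(-2.1227² + 5.7812²) = 6.1586 (running 31.5191)
Perimeter = 31.5191

Perimeter at t=0.718: 31.5191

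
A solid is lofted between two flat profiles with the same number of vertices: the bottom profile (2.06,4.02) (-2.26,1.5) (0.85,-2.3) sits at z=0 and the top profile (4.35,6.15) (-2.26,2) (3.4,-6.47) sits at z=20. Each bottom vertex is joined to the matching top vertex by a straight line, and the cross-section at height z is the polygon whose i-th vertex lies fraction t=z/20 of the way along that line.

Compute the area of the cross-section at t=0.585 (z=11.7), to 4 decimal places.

Area at t=0.585: 26.4765

Cross-section at t=0.585: each vertex is (1-t)·p0[i] + t·p1[i].
  v1: (1-0.585)·(2.06,4.02) + 0.585·(4.35,6.15) = (3.3996,5.2660)
  v2: (1-0.585)·(-2.26,1.5) + 0.585·(-2.26,2) = (-2.2600,1.7925)
  v3: (1-0.585)·(0.85,-2.3) + 0.585·(3.4,-6.47) = (2.3417,-4.7394)
Shoelace sum Σ(x_i·y_{i+1} − x_{i+1}·y_i):
  i=1: 3.3996·1.7925 − -2.2600·5.2660 = +17.9951 (running +17.9951)
  i=2: -2.2600·-4.7394 − 2.3417·1.7925 = +6.5136 (running +24.5087)
  i=3: 2.3417·5.2660 − 3.3996·-4.7394 = +28.4442 (running +52.9530)
Area = |Σ|/2 = |52.9530|/2 = 26.4765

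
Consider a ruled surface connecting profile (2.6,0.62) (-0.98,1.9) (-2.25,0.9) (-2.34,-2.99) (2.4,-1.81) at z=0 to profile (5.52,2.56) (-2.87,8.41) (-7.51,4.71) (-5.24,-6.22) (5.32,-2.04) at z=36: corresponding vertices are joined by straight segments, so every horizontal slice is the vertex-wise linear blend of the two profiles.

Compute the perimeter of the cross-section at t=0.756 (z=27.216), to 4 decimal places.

Cross-section at t=0.756: each vertex is (1-t)·p0[i] + t·p1[i].
  v1: (1-0.756)·(2.6,0.62) + 0.756·(5.52,2.56) = (4.8075,2.0866)
  v2: (1-0.756)·(-0.98,1.9) + 0.756·(-2.87,8.41) = (-2.4088,6.8216)
  v3: (1-0.756)·(-2.25,0.9) + 0.756·(-7.51,4.71) = (-6.2266,3.7804)
  v4: (1-0.756)·(-2.34,-2.99) + 0.756·(-5.24,-6.22) = (-4.5324,-5.4319)
  v5: (1-0.756)·(2.4,-1.81) + 0.756·(5.32,-2.04) = (4.6075,-1.9839)
Perimeter = Σ |v_{i+1} − v_i|:
  edge 1→2: √(-7.2164² + 4.7349²) = 8.6311 (running 8.6311)
  edge 2→3: √(-3.8177² + -3.0412²) = 4.8810 (running 13.5120)
  edge 3→4: √(1.6942² + -9.2122²) = 9.3667 (running 22.8788)
  edge 4→5: √(9.1399² + 3.4480²) = 9.7687 (running 32.6474)
  edge 5→1: √(0.2000² + 4.0705²) = 4.0754 (running 36.7229)
Perimeter = 36.7229

Perimeter at t=0.756: 36.7229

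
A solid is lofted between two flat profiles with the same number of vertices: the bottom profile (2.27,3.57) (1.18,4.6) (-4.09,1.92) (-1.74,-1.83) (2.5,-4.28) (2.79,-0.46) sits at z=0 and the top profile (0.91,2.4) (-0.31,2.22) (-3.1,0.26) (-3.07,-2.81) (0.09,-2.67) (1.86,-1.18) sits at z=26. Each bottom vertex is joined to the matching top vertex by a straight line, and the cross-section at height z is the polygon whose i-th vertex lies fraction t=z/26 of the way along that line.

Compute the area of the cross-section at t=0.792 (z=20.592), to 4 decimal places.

Cross-section at t=0.792: each vertex is (1-t)·p0[i] + t·p1[i].
  v1: (1-0.792)·(2.27,3.57) + 0.792·(0.91,2.4) = (1.1929,2.6434)
  v2: (1-0.792)·(1.18,4.6) + 0.792·(-0.31,2.22) = (-0.0001,2.7150)
  v3: (1-0.792)·(-4.09,1.92) + 0.792·(-3.1,0.26) = (-3.3059,0.6053)
  v4: (1-0.792)·(-1.74,-1.83) + 0.792·(-3.07,-2.81) = (-2.7934,-2.6062)
  v5: (1-0.792)·(2.5,-4.28) + 0.792·(0.09,-2.67) = (0.5913,-3.0049)
  v6: (1-0.792)·(2.79,-0.46) + 0.792·(1.86,-1.18) = (2.0534,-1.0302)
Shoelace sum Σ(x_i·y_{i+1} − x_{i+1}·y_i):
  i=1: 1.1929·2.7150 − -0.0001·2.6434 = +3.2389 (running +3.2389)
  i=2: -0.0001·0.6053 − -3.3059·2.7150 = +8.9757 (running +12.2146)
  i=3: -3.3059·-2.6062 − -2.7934·0.6053 = +10.3065 (running +22.5211)
  i=4: -2.7934·-3.0049 − 0.5913·-2.6062 = +9.9347 (running +32.4558)
  i=5: 0.5913·-1.0302 − 2.0534·-3.0049 = +5.5612 (running +38.0170)
  i=6: 2.0534·2.6434 − 1.1929·-1.0302 = +6.6569 (running +44.6739)
Area = |Σ|/2 = |44.6739|/2 = 22.3370

Area at t=0.792: 22.3370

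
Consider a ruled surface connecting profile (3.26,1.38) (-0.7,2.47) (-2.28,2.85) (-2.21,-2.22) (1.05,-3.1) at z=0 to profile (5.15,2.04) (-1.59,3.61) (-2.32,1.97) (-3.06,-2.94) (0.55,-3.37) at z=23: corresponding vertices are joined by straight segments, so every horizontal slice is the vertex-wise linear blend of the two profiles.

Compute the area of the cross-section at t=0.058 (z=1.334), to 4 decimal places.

Area at t=0.058: 23.0386

Cross-section at t=0.058: each vertex is (1-t)·p0[i] + t·p1[i].
  v1: (1-0.058)·(3.26,1.38) + 0.058·(5.15,2.04) = (3.3696,1.4183)
  v2: (1-0.058)·(-0.7,2.47) + 0.058·(-1.59,3.61) = (-0.7516,2.5361)
  v3: (1-0.058)·(-2.28,2.85) + 0.058·(-2.32,1.97) = (-2.2823,2.7990)
  v4: (1-0.058)·(-2.21,-2.22) + 0.058·(-3.06,-2.94) = (-2.2593,-2.2618)
  v5: (1-0.058)·(1.05,-3.1) + 0.058·(0.55,-3.37) = (1.0210,-3.1157)
Shoelace sum Σ(x_i·y_{i+1} − x_{i+1}·y_i):
  i=1: 3.3696·2.5361 − -0.7516·1.4183 = +9.6118 (running +9.6118)
  i=2: -0.7516·2.7990 − -2.2823·2.5361 = +3.6845 (running +13.2963)
  i=3: -2.2823·-2.2618 − -2.2593·2.7990 = +11.4858 (running +24.7820)
  i=4: -2.2593·-3.1157 − 1.0210·-2.2618 = +9.3485 (running +34.1305)
  i=5: 1.0210·1.4183 − 3.3696·-3.1157 = +11.9467 (running +46.0771)
Area = |Σ|/2 = |46.0771|/2 = 23.0386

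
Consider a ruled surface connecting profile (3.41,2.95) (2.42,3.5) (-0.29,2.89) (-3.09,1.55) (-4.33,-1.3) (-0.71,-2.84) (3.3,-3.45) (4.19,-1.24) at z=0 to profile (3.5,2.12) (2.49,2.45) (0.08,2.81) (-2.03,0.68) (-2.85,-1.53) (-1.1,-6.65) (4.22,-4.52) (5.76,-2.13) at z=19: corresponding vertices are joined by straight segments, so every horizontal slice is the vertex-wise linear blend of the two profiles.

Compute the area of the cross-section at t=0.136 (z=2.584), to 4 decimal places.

Cross-section at t=0.136: each vertex is (1-t)·p0[i] + t·p1[i].
  v1: (1-0.136)·(3.41,2.95) + 0.136·(3.5,2.12) = (3.4222,2.8371)
  v2: (1-0.136)·(2.42,3.5) + 0.136·(2.49,2.45) = (2.4295,3.3572)
  v3: (1-0.136)·(-0.29,2.89) + 0.136·(0.08,2.81) = (-0.2397,2.8791)
  v4: (1-0.136)·(-3.09,1.55) + 0.136·(-2.03,0.68) = (-2.9458,1.4317)
  v5: (1-0.136)·(-4.33,-1.3) + 0.136·(-2.85,-1.53) = (-4.1287,-1.3313)
  v6: (1-0.136)·(-0.71,-2.84) + 0.136·(-1.1,-6.65) = (-0.7630,-3.3582)
  v7: (1-0.136)·(3.3,-3.45) + 0.136·(4.22,-4.52) = (3.4251,-3.5955)
  v8: (1-0.136)·(4.19,-1.24) + 0.136·(5.76,-2.13) = (4.4035,-1.3610)
Shoelace sum Σ(x_i·y_{i+1} − x_{i+1}·y_i):
  i=1: 3.4222·3.3572 − 2.4295·2.8371 = +4.5963 (running +4.5963)
  i=2: 2.4295·2.8791 − -0.2397·3.3572 = +7.7995 (running +12.3958)
  i=3: -0.2397·1.4317 − -2.9458·2.8791 = +8.1383 (running +20.5341)
  i=4: -2.9458·-1.3313 − -4.1287·1.4317 = +9.8327 (running +30.3669)
  i=5: -4.1287·-3.3582 − -0.7630·-1.3313 = +12.8491 (running +43.2159)
  i=6: -0.7630·-3.5955 − 3.4251·-3.3582 = +14.2456 (running +57.4616)
  i=7: 3.4251·-1.3610 − 4.4035·-3.5955 = +11.1712 (running +68.6328)
  i=8: 4.4035·2.8371 − 3.4222·-1.3610 = +17.1511 (running +85.7839)
Area = |Σ|/2 = |85.7839|/2 = 42.8920

Area at t=0.136: 42.8920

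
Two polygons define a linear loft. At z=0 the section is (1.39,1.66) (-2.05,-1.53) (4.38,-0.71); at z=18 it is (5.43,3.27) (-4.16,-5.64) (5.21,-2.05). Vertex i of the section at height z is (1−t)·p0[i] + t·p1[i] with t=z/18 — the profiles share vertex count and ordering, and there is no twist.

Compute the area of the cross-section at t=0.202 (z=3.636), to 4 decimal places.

Area at t=0.202: 12.0312

Cross-section at t=0.202: each vertex is (1-t)·p0[i] + t·p1[i].
  v1: (1-0.202)·(1.39,1.66) + 0.202·(5.43,3.27) = (2.2061,1.9852)
  v2: (1-0.202)·(-2.05,-1.53) + 0.202·(-4.16,-5.64) = (-2.4762,-2.3602)
  v3: (1-0.202)·(4.38,-0.71) + 0.202·(5.21,-2.05) = (4.5477,-0.9807)
Shoelace sum Σ(x_i·y_{i+1} − x_{i+1}·y_i):
  i=1: 2.2061·-2.3602 − -2.4762·1.9852 = -0.2910 (running -0.2910)
  i=2: -2.4762·-0.9807 − 4.5477·-2.3602 = +13.1619 (running +12.8709)
  i=3: 4.5477·1.9852 − 2.2061·-0.9807 = +11.1916 (running +24.0624)
Area = |Σ|/2 = |24.0624|/2 = 12.0312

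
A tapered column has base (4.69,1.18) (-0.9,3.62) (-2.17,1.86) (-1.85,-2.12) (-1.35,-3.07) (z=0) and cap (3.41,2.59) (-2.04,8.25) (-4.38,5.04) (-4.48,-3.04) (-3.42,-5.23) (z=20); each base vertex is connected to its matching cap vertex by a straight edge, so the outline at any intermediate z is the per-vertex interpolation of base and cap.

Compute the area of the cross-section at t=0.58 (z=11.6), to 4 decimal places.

Area at t=0.58: 42.7237

Cross-section at t=0.58: each vertex is (1-t)·p0[i] + t·p1[i].
  v1: (1-0.58)·(4.69,1.18) + 0.58·(3.41,2.59) = (3.9476,1.9978)
  v2: (1-0.58)·(-0.9,3.62) + 0.58·(-2.04,8.25) = (-1.5612,6.3054)
  v3: (1-0.58)·(-2.17,1.86) + 0.58·(-4.38,5.04) = (-3.4518,3.7044)
  v4: (1-0.58)·(-1.85,-2.12) + 0.58·(-4.48,-3.04) = (-3.3754,-2.6536)
  v5: (1-0.58)·(-1.35,-3.07) + 0.58·(-3.42,-5.23) = (-2.5506,-4.3228)
Shoelace sum Σ(x_i·y_{i+1} − x_{i+1}·y_i):
  i=1: 3.9476·6.3054 − -1.5612·1.9978 = +28.0102 (running +28.0102)
  i=2: -1.5612·3.7044 − -3.4518·6.3054 = +15.9817 (running +43.9918)
  i=3: -3.4518·-2.6536 − -3.3754·3.7044 = +21.6635 (running +65.6554)
  i=4: -3.3754·-4.3228 − -2.5506·-2.6536 = +7.8229 (running +73.4783)
  i=5: -2.5506·1.9978 − 3.9476·-4.3228 = +11.9691 (running +85.4474)
Area = |Σ|/2 = |85.4474|/2 = 42.7237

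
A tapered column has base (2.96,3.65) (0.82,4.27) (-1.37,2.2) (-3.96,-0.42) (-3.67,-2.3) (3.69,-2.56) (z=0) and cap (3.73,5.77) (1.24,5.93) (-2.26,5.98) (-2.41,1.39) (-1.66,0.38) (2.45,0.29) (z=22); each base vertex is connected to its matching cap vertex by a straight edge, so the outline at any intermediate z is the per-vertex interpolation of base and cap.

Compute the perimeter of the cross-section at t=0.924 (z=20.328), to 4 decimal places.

Cross-section at t=0.924: each vertex is (1-t)·p0[i] + t·p1[i].
  v1: (1-0.924)·(2.96,3.65) + 0.924·(3.73,5.77) = (3.6715,5.6089)
  v2: (1-0.924)·(0.82,4.27) + 0.924·(1.24,5.93) = (1.2081,5.8038)
  v3: (1-0.924)·(-1.37,2.2) + 0.924·(-2.26,5.98) = (-2.1924,5.6927)
  v4: (1-0.924)·(-3.96,-0.42) + 0.924·(-2.41,1.39) = (-2.5278,1.2524)
  v5: (1-0.924)·(-3.67,-2.3) + 0.924·(-1.66,0.38) = (-1.8128,0.1763)
  v6: (1-0.924)·(3.69,-2.56) + 0.924·(2.45,0.29) = (2.5442,0.0734)
Perimeter = Σ |v_{i+1} − v_i|:
  edge 1→2: √(-2.4634² + 0.1950²) = 2.4711 (running 2.4711)
  edge 2→3: √(-3.4004² + -0.1111²) = 3.4023 (running 5.8734)
  edge 3→4: √(-0.3354² + -4.4403²) = 4.4529 (running 10.3263)
  edge 4→5: √(0.7150² + -1.0761²) = 1.2920 (running 11.6183)
  edge 5→6: √(4.3570² + -0.1029²) = 4.3582 (running 15.9765)
  edge 6→1: √(1.1272² + 5.5355²) = 5.6491 (running 21.6256)
Perimeter = 21.6256

Perimeter at t=0.924: 21.6256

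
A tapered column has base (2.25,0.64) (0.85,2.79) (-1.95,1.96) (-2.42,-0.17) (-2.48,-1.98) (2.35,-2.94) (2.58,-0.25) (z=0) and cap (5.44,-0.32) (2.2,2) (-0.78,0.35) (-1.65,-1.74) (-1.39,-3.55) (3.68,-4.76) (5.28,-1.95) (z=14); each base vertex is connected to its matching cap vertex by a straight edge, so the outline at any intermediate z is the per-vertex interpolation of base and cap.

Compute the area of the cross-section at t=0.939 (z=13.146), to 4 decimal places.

Area at t=0.939: 32.1518

Cross-section at t=0.939: each vertex is (1-t)·p0[i] + t·p1[i].
  v1: (1-0.939)·(2.25,0.64) + 0.939·(5.44,-0.32) = (5.2454,-0.2614)
  v2: (1-0.939)·(0.85,2.79) + 0.939·(2.2,2) = (2.1176,2.0482)
  v3: (1-0.939)·(-1.95,1.96) + 0.939·(-0.78,0.35) = (-0.8514,0.4482)
  v4: (1-0.939)·(-2.42,-0.17) + 0.939·(-1.65,-1.74) = (-1.6970,-1.6442)
  v5: (1-0.939)·(-2.48,-1.98) + 0.939·(-1.39,-3.55) = (-1.4565,-3.4542)
  v6: (1-0.939)·(2.35,-2.94) + 0.939·(3.68,-4.76) = (3.5989,-4.6490)
  v7: (1-0.939)·(2.58,-0.25) + 0.939·(5.28,-1.95) = (5.1153,-1.8463)
Shoelace sum Σ(x_i·y_{i+1} − x_{i+1}·y_i):
  i=1: 5.2454·2.0482 − 2.1176·-0.2614 = +11.2972 (running +11.2972)
  i=2: 2.1176·0.4482 − -0.8514·2.0482 = +2.6929 (running +13.9902)
  i=3: -0.8514·-1.6442 − -1.6970·0.4482 = +2.1604 (running +16.1506)
  i=4: -1.6970·-3.4542 − -1.4565·-1.6442 = +3.4669 (running +19.6175)
  i=5: -1.4565·-4.6490 − 3.5989·-3.4542 = +19.2025 (running +38.8200)
  i=6: 3.5989·-1.8463 − 5.1153·-4.6490 = +17.1363 (running +55.9564)
  i=7: 5.1153·-0.2614 − 5.2454·-1.8463 = +8.3473 (running +64.3036)
Area = |Σ|/2 = |64.3036|/2 = 32.1518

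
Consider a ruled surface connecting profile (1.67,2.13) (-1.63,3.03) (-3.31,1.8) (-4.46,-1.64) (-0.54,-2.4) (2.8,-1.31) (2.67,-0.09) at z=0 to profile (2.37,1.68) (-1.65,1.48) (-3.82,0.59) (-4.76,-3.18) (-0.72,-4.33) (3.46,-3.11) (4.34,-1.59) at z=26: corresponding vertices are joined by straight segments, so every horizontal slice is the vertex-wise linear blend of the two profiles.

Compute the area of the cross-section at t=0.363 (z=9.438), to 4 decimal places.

Cross-section at t=0.363: each vertex is (1-t)·p0[i] + t·p1[i].
  v1: (1-0.363)·(1.67,2.13) + 0.363·(2.37,1.68) = (1.9241,1.9666)
  v2: (1-0.363)·(-1.63,3.03) + 0.363·(-1.65,1.48) = (-1.6373,2.4673)
  v3: (1-0.363)·(-3.31,1.8) + 0.363·(-3.82,0.59) = (-3.4951,1.3608)
  v4: (1-0.363)·(-4.46,-1.64) + 0.363·(-4.76,-3.18) = (-4.5689,-2.1990)
  v5: (1-0.363)·(-0.54,-2.4) + 0.363·(-0.72,-4.33) = (-0.6053,-3.1006)
  v6: (1-0.363)·(2.8,-1.31) + 0.363·(3.46,-3.11) = (3.0396,-1.9634)
  v7: (1-0.363)·(2.67,-0.09) + 0.363·(4.34,-1.59) = (3.2762,-0.6345)
Shoelace sum Σ(x_i·y_{i+1} − x_{i+1}·y_i):
  i=1: 1.9241·2.4673 − -1.6373·1.9666 = +7.9673 (running +7.9673)
  i=2: -1.6373·1.3608 − -3.4951·2.4673 = +6.3958 (running +14.3631)
  i=3: -3.4951·-2.1990 − -4.5689·1.3608 = +13.9031 (running +28.2662)
  i=4: -4.5689·-3.1006 − -0.6053·-2.1990 = +12.8351 (running +41.1013)
  i=5: -0.6053·-1.9634 − 3.0396·-3.1006 = +10.6130 (running +51.7143)
  i=6: 3.0396·-0.6345 − 3.2762·-1.9634 = +4.5039 (running +56.2182)
  i=7: 3.2762·1.9666 − 1.9241·-0.6345 = +7.6640 (running +63.8822)
Area = |Σ|/2 = |63.8822|/2 = 31.9411

Area at t=0.363: 31.9411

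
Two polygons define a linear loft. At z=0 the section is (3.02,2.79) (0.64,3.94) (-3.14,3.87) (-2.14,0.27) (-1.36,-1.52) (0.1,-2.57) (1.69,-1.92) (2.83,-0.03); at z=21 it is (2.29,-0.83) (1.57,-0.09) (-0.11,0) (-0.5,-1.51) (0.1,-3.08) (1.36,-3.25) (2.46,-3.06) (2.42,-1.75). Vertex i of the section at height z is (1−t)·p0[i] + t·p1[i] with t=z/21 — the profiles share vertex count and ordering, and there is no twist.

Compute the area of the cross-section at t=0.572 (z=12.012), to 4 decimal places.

Cross-section at t=0.572: each vertex is (1-t)·p0[i] + t·p1[i].
  v1: (1-0.572)·(3.02,2.79) + 0.572·(2.29,-0.83) = (2.6024,0.7194)
  v2: (1-0.572)·(0.64,3.94) + 0.572·(1.57,-0.09) = (1.1720,1.6348)
  v3: (1-0.572)·(-3.14,3.87) + 0.572·(-0.11,0) = (-1.4068,1.6564)
  v4: (1-0.572)·(-2.14,0.27) + 0.572·(-0.5,-1.51) = (-1.2019,-0.7482)
  v5: (1-0.572)·(-1.36,-1.52) + 0.572·(0.1,-3.08) = (-0.5249,-2.4123)
  v6: (1-0.572)·(0.1,-2.57) + 0.572·(1.36,-3.25) = (0.8207,-2.9590)
  v7: (1-0.572)·(1.69,-1.92) + 0.572·(2.46,-3.06) = (2.1304,-2.5721)
  v8: (1-0.572)·(2.83,-0.03) + 0.572·(2.42,-1.75) = (2.5955,-1.0138)
Shoelace sum Σ(x_i·y_{i+1} − x_{i+1}·y_i):
  i=1: 2.6024·1.6348 − 1.1720·0.7194 = +3.4115 (running +3.4115)
  i=2: 1.1720·1.6564 − -1.4068·1.6348 = +4.2411 (running +7.6527)
  i=3: -1.4068·-0.7482 − -1.2019·1.6564 = +3.0434 (running +10.6960)
  i=4: -1.2019·-2.4123 − -0.5249·-0.7482 = +2.5067 (running +13.2027)
  i=5: -0.5249·-2.9590 − 0.8207·-2.4123 = +3.5329 (running +16.7357)
  i=6: 0.8207·-2.5721 − 2.1304·-2.9590 = +4.1929 (running +20.9286)
  i=7: 2.1304·-1.0138 − 2.5955·-2.5721 = +4.5159 (running +25.4445)
  i=8: 2.5955·0.7194 − 2.6024·-1.0138 = +4.5055 (running +29.9500)
Area = |Σ|/2 = |29.9500|/2 = 14.9750

Area at t=0.572: 14.9750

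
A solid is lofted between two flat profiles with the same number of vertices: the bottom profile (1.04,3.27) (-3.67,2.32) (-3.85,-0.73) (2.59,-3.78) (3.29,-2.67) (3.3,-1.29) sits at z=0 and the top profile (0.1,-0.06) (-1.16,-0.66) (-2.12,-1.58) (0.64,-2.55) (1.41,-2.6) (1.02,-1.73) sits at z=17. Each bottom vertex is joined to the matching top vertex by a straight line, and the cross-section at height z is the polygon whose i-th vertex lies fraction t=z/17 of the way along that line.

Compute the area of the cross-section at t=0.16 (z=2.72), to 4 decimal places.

Area at t=0.16: 26.2075

Cross-section at t=0.16: each vertex is (1-t)·p0[i] + t·p1[i].
  v1: (1-0.16)·(1.04,3.27) + 0.16·(0.1,-0.06) = (0.8896,2.7372)
  v2: (1-0.16)·(-3.67,2.32) + 0.16·(-1.16,-0.66) = (-3.2684,1.8432)
  v3: (1-0.16)·(-3.85,-0.73) + 0.16·(-2.12,-1.58) = (-3.5732,-0.8660)
  v4: (1-0.16)·(2.59,-3.78) + 0.16·(0.64,-2.55) = (2.2780,-3.5832)
  v5: (1-0.16)·(3.29,-2.67) + 0.16·(1.41,-2.6) = (2.9892,-2.6588)
  v6: (1-0.16)·(3.3,-1.29) + 0.16·(1.02,-1.73) = (2.9352,-1.3604)
Shoelace sum Σ(x_i·y_{i+1} − x_{i+1}·y_i):
  i=1: 0.8896·1.8432 − -3.2684·2.7372 = +10.5860 (running +10.5860)
  i=2: -3.2684·-0.8660 − -3.5732·1.8432 = +9.4166 (running +20.0025)
  i=3: -3.5732·-3.5832 − 2.2780·-0.8660 = +14.7762 (running +34.7788)
  i=4: 2.2780·-2.6588 − 2.9892·-3.5832 = +4.6542 (running +39.4329)
  i=5: 2.9892·-1.3604 − 2.9352·-2.6588 = +3.7376 (running +43.1705)
  i=6: 2.9352·2.7372 − 0.8896·-1.3604 = +9.2444 (running +52.4150)
Area = |Σ|/2 = |52.4150|/2 = 26.2075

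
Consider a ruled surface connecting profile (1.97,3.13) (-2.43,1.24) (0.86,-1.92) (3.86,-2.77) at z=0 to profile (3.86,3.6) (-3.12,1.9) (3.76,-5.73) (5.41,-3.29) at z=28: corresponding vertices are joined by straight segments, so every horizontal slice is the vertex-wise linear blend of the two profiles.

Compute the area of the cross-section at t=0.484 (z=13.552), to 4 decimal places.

Area at t=0.484: 27.6804

Cross-section at t=0.484: each vertex is (1-t)·p0[i] + t·p1[i].
  v1: (1-0.484)·(1.97,3.13) + 0.484·(3.86,3.6) = (2.8848,3.3575)
  v2: (1-0.484)·(-2.43,1.24) + 0.484·(-3.12,1.9) = (-2.7640,1.5594)
  v3: (1-0.484)·(0.86,-1.92) + 0.484·(3.76,-5.73) = (2.2636,-3.7640)
  v4: (1-0.484)·(3.86,-2.77) + 0.484·(5.41,-3.29) = (4.6102,-3.0217)
Shoelace sum Σ(x_i·y_{i+1} − x_{i+1}·y_i):
  i=1: 2.8848·1.5594 − -2.7640·3.3575 = +13.7786 (running +13.7786)
  i=2: -2.7640·-3.7640 − 2.2636·1.5594 = +6.8737 (running +20.6523)
  i=3: 2.2636·-3.0217 − 4.6102·-3.7640 = +10.5131 (running +31.1654)
  i=4: 4.6102·3.3575 − 2.8848·-3.0217 = +24.1955 (running +55.3608)
Area = |Σ|/2 = |55.3608|/2 = 27.6804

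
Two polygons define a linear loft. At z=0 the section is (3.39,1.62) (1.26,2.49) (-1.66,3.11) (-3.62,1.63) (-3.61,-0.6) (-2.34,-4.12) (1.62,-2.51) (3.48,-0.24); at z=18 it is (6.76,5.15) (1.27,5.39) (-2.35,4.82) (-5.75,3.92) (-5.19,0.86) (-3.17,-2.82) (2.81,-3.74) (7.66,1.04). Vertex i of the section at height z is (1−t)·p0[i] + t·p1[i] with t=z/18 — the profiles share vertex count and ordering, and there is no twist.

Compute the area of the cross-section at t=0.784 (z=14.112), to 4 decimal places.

Area at t=0.784: 77.2343

Cross-section at t=0.784: each vertex is (1-t)·p0[i] + t·p1[i].
  v1: (1-0.784)·(3.39,1.62) + 0.784·(6.76,5.15) = (6.0321,4.3875)
  v2: (1-0.784)·(1.26,2.49) + 0.784·(1.27,5.39) = (1.2678,4.7636)
  v3: (1-0.784)·(-1.66,3.11) + 0.784·(-2.35,4.82) = (-2.2010,4.4506)
  v4: (1-0.784)·(-3.62,1.63) + 0.784·(-5.75,3.92) = (-5.2899,3.4254)
  v5: (1-0.784)·(-3.61,-0.6) + 0.784·(-5.19,0.86) = (-4.8487,0.5446)
  v6: (1-0.784)·(-2.34,-4.12) + 0.784·(-3.17,-2.82) = (-2.9907,-3.1008)
  v7: (1-0.784)·(1.62,-2.51) + 0.784·(2.81,-3.74) = (2.5530,-3.4743)
  v8: (1-0.784)·(3.48,-0.24) + 0.784·(7.66,1.04) = (6.7571,0.7635)
Shoelace sum Σ(x_i·y_{i+1} − x_{i+1}·y_i):
  i=1: 6.0321·4.7636 − 1.2678·4.3875 = +23.1717 (running +23.1717)
  i=2: 1.2678·4.4506 − -2.2010·4.7636 = +16.1272 (running +39.2989)
  i=3: -2.2010·3.4254 − -5.2899·4.4506 = +16.0044 (running +55.3034)
  i=4: -5.2899·0.5446 − -4.8487·3.4254 = +13.7275 (running +69.0309)
  i=5: -4.8487·-3.1008 − -2.9907·0.5446 = +16.6638 (running +85.6947)
  i=6: -2.9907·-3.4743 − 2.5530·-3.1008 = +18.3069 (running +104.0016)
  i=7: 2.5530·0.7635 − 6.7571·-3.4743 = +25.4256 (running +129.4272)
  i=8: 6.7571·4.3875 − 6.0321·0.7635 = +25.0414 (running +154.4686)
Area = |Σ|/2 = |154.4686|/2 = 77.2343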